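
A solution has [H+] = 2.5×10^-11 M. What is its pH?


pH = -log10([H+]) = -log10(2.5×10^-11)
= 11 - log10(2.5)
= 11 - 0.4
= 10.6

10.6


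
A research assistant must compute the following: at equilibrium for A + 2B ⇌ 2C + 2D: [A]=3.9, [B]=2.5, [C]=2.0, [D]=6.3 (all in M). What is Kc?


Kc = [C]^2[D]^2/([A][B]^2)
= (2.0^2 × 6.3^2)/(3.9^1 × 2.5^2)
= 158.76/24.375
= 6.513

6.513


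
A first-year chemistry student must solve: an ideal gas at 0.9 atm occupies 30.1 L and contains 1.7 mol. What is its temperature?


PV = nRT  (R = 0.08206 L·atm/(mol·K))
T = PV/(nR) = 0.9×30.1/(1.7×0.08206)
= 27.09/0.139502
= 194.19 K

194.19 K


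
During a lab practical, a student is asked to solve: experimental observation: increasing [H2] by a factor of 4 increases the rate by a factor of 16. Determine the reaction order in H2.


rate ∝ [H2]^n
4^n = 16 → n = 2
Order in H2: 2

2


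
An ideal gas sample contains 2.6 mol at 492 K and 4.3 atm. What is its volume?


PV = nRT  (R = 0.08206 L·atm/(mol·K))
V = nRT/P = 2.6×0.08206×492/4.3
= 24.412 L

24.412 L


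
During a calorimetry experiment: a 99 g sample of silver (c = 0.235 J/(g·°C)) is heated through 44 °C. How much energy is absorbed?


q = mcΔT = 99 × 0.235 × 44
= 1023.66 J

1023.66 J


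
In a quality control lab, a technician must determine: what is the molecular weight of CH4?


M(CH4) = 1×12.01 + 4×1.008
= 12.01 + 4.03
= 16.04 g/mol

16.04 g/mol


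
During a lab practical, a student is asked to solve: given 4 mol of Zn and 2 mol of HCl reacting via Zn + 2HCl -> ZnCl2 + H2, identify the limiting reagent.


Mole ratio available / coefficient:
  Zn: 4/1 = 4.000
  HCl: 2/2 = 1.000
Smaller ratio is limiting.

HCl


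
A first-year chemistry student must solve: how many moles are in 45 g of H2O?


M(H2O) = 18.02 g/mol
n = mass/M = 45/18.02 = 2.4972 mol

2.4972 mol


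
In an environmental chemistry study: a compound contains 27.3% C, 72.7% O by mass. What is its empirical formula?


Assume 100 g sample. Moles of each element:
  C: 27.3/12.01 = 2.273 mol
  O: 72.7/16.0 = 4.544 mol
Divide by smallest (2.273):
  C: 2.273/2.273 = 1.0
  O: 4.544/2.273 = 2.0
Empirical formula: CO2

CO2


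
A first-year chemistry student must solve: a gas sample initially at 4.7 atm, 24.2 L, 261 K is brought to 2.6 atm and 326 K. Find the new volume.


P1V1/T1 = P2V2/T2
V2 = P1V1T2/(T1P2)
= 4.7×24.2×326/(261×2.6)
= 54.641 L

54.641 L


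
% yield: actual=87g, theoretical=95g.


% yield = actual/theoretical × 100
= 87/95 × 100
= 91.58%

91.58%


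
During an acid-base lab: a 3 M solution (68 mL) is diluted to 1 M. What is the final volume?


C1V1 = C2V2
3 × 68 = 1 × V2
V2 = 204/1 = 204.0 mL

204.0 mL


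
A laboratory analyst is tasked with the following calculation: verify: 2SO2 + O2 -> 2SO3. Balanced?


Equation: 2SO2 + O2 -> 2SO3
Check atoms: O: 6=6, S: 2=2
Balanced

Yes, balanced


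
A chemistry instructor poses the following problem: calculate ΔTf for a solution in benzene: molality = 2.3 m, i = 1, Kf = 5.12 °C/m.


ΔTf = Kf × m × i
= 5.12 × 2.3 × 1
= 11.776 °C

11.776 °C


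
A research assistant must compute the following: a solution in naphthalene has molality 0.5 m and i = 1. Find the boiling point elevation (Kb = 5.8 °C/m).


ΔTb = Kb × m × i
= 5.8 × 0.5 × 1
= 2.9 °C

2.9 °C


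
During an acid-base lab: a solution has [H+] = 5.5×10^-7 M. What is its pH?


pH = -log10([H+]) = -log10(5.5×10^-7)
= 7 - log10(5.5)
= 7 - 0.74
= 6.26

6.26


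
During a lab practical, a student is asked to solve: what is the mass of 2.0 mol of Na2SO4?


M(Na2SO4) = 142.05 g/mol
mass = n × M = 2.0 × 142.05 = 284.10 g

284.10 g


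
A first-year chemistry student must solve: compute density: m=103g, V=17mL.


ρ = mass/volume
= 103/17
= 6.059 g/mL

6.059 g/mL


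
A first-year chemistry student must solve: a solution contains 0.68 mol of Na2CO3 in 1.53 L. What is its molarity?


M = n/V = 0.68/1.53 = 0.444 mol/L

0.444 M


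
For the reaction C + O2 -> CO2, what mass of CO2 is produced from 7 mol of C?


Mole ratio CO2:C = 1:1
n(CO2) = 7 × 1/1 = 7.000 mol
mass = 7.000 × 44.01 = 308.07 g

308.07 g


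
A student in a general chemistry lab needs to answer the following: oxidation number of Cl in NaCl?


halide: -1
Oxidation number: -1

-1


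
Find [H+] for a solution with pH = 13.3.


[H+] = 10^(-pH) = 10^(-13.3)
= 5.01×10^-14 M

5.01×10^-14 M


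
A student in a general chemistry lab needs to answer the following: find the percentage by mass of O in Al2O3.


M(Al2O3) = 2×26.98 + 3×16.0 = 101.96 g/mol
Mass of O = 3 × 16.0 = 48.00 g/mol
% O = 48.00/101.96 × 100 = 47.08%

47.08%


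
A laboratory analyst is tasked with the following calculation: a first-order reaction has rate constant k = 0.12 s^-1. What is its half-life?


t½ = ln2/k = 0.693147/(0.12 s^-1)
= 5.776 s

5.776 s


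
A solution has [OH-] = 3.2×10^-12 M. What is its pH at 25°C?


pOH = -log10([OH-]) = -log10(3.2×10^-12)
= 12 - log10(3.2) = 11.49
pH = 14 - pOH = 14 - 11.49 = 2.51

2.51


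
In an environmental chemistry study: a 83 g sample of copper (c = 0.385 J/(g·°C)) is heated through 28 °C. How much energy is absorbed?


q = mcΔT = 83 × 0.385 × 28
= 894.74 J

894.74 J


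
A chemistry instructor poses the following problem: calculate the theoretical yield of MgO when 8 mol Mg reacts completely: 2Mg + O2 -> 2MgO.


Mole ratio MgO:Mg = 2:2
n(MgO) = 8 × 2/2 = 8.000 mol
mass = 8.000 × 40.31 = 322.48 g

322.48 g


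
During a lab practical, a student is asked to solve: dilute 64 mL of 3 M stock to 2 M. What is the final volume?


C1V1 = C2V2
3 × 64 = 2 × V2
V2 = 192/2 = 96.0 mL

96.0 mL


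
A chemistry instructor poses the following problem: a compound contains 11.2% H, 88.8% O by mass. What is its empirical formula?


Assume 100 g sample. Moles of each element:
  H: 11.2/1.008 = 11.111 mol
  O: 88.8/16.0 = 5.55 mol
Divide by smallest (5.55):
  H: 11.111/5.55 = 2.0
  O: 5.55/5.55 = 1.0
Empirical formula: H2O

H2O


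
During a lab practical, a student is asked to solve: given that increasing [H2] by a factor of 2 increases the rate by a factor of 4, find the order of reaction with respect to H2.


rate ∝ [H2]^n
2^n = 4 → n = 2
Order in H2: 2

2


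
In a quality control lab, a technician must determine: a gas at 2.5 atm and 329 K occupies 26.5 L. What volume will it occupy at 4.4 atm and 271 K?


P1V1/T1 = P2V2/T2
V2 = P1V1T2/(T1P2)
= 2.5×26.5×271/(329×4.4)
= 12.402 L

12.402 L


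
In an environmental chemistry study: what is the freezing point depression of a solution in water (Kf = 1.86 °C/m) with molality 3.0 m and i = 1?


ΔTf = Kf × m × i
= 1.86 × 3.0 × 1
= 5.58 °C

5.58 °C


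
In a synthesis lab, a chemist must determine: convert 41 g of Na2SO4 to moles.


M(Na2SO4) = 142.05 g/mol
n = mass/M = 41/142.05 = 0.2886 mol

0.2886 mol


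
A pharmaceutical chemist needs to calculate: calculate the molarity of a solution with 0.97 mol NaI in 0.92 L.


M = n/V = 0.97/0.92 = 1.054 mol/L

1.054 M


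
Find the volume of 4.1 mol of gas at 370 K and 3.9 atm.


PV = nRT  (R = 0.08206 L·atm/(mol·K))
V = nRT/P = 4.1×0.08206×370/3.9
= 31.919 L

31.919 L


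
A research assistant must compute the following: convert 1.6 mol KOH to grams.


M(KOH) = 56.11 g/mol
mass = n × M = 1.6 × 56.11 = 89.78 g

89.78 g


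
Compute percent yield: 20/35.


% yield = actual/theoretical × 100
= 20/35 × 100
= 57.14%

57.14%


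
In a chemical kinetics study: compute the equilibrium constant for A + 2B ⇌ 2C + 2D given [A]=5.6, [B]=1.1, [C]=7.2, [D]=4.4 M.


Kc = [C]^2[D]^2/([A][B]^2)
= (7.2^2 × 4.4^2)/(5.6^1 × 1.1^2)
= 1003.6224/6.776
= 148.1

148.1


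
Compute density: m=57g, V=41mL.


ρ = mass/volume
= 57/41
= 1.39 g/mL

1.39 g/mL


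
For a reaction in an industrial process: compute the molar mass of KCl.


M(KCl) = 1×39.1 + 1×35.45
= 39.1 + 35.45
= 74.55 g/mol

74.55 g/mol


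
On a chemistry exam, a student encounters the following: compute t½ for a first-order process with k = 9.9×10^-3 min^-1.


t½ = ln2/k = 0.693147/(9.9×10^-3 min^-1)
= 70.01 min

70.01 min


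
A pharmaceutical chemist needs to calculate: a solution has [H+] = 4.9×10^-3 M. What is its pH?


pH = -log10([H+]) = -log10(4.9×10^-3)
= 3 - log10(4.9)
= 3 - 0.69
= 2.31

2.31


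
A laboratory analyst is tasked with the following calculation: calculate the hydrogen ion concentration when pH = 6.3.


[H+] = 10^(-pH) = 10^(-6.3)
= 5.01×10^-7 M

5.01×10^-7 M


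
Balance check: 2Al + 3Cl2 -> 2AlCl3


Equation: 2Al + 3Cl2 -> 2AlCl3
Check atoms: Al: 2=2, Cl: 6=6
Balanced

Yes, balanced


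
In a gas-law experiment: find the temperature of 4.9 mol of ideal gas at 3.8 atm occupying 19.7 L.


PV = nRT  (R = 0.08206 L·atm/(mol·K))
T = PV/(nR) = 3.8×19.7/(4.9×0.08206)
= 74.86/0.402094
= 186.18 K

186.18 K


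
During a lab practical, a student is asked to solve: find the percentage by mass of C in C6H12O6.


M(C6H12O6) = 6×12.01 + 12×1.008 + 6×16.0 = 180.156 g/mol
Mass of C = 6 × 12.01 = 72.06 g/mol
% C = 72.06/180.156 × 100 = 40.00%

40.00%


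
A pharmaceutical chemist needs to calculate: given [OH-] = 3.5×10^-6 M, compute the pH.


pOH = -log10([OH-]) = -log10(3.5×10^-6)
= 6 - log10(3.5) = 5.46
pH = 14 - pOH = 14 - 5.46 = 8.54

8.54


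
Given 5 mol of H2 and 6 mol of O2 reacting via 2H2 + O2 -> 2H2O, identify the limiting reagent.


Mole ratio available / coefficient:
  H2: 5/2 = 2.500
  O2: 6/1 = 6.000
Smaller ratio is limiting.

H2


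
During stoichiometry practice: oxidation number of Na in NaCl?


Group 1 metal: +1
Oxidation number: +1

+1


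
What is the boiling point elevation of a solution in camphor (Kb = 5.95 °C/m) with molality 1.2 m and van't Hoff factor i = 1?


ΔTb = Kb × m × i
= 5.95 × 1.2 × 1
= 7.14 °C

7.14 °C


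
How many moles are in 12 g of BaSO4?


M(BaSO4) = 233.4 g/mol
n = mass/M = 12/233.4 = 0.0514 mol

0.0514 mol


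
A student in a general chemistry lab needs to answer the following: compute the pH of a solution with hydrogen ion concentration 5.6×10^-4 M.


pH = -log10([H+]) = -log10(5.6×10^-4)
= 4 - log10(5.6)
= 4 - 0.75
= 3.25

3.25


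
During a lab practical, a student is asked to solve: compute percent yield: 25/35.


% yield = actual/theoretical × 100
= 25/35 × 100
= 71.43%

71.43%


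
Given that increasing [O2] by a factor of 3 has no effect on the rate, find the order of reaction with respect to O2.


rate ∝ [O2]^n
rate ∝ [O2]^0
Order in O2: 0

0


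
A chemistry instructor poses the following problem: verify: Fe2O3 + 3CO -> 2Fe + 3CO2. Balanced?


Equation: Fe2O3 + 3CO -> 2Fe + 3CO2
Check atoms: C: 3=3, Fe: 2=2, O: 6=6
Balanced

Yes, balanced


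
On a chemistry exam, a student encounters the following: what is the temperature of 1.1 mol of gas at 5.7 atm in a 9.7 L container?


PV = nRT  (R = 0.08206 L·atm/(mol·K))
T = PV/(nR) = 5.7×9.7/(1.1×0.08206)
= 55.29/0.090266
= 612.52 K

612.52 K


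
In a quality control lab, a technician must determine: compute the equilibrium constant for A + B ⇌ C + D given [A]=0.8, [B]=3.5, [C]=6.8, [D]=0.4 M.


Kc = [C][D]/([A][B])
= (6.8^1 × 0.4^1)/(0.8^1 × 3.5^1)
= 2.72/2.8
= 0.9714

0.9714


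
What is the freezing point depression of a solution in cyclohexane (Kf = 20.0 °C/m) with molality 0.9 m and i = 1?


ΔTf = Kf × m × i
= 20.0 × 0.9 × 1
= 18.0 °C

18.0 °C


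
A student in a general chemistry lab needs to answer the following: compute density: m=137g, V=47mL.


ρ = mass/volume
= 137/47
= 2.915 g/mL

2.915 g/mL


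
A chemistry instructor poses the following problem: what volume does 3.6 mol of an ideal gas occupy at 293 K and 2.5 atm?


PV = nRT  (R = 0.08206 L·atm/(mol·K))
V = nRT/P = 3.6×0.08206×293/2.5
= 34.623 L

34.623 L


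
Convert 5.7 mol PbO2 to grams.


M(PbO2) = 239.2 g/mol
mass = n × M = 5.7 × 239.2 = 1363.44 g

1363.44 g


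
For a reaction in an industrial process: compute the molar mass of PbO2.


M(PbO2) = 1×207.2 + 2×16.0
= 207.2 + 32.0
= 239.2 g/mol

239.2 g/mol


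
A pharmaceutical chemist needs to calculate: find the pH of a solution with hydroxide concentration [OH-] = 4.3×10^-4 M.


pOH = -log10([OH-]) = -log10(4.3×10^-4)
= 4 - log10(4.3) = 3.37
pH = 14 - pOH = 14 - 3.37 = 10.63

10.63


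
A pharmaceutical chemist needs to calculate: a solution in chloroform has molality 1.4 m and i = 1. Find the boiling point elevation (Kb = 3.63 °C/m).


ΔTb = Kb × m × i
= 3.63 × 1.4 × 1
= 5.082 °C

5.082 °C


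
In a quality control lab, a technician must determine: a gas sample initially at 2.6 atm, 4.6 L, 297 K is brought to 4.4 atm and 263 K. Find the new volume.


P1V1/T1 = P2V2/T2
V2 = P1V1T2/(T1P2)
= 2.6×4.6×263/(297×4.4)
= 2.407 L

2.407 L


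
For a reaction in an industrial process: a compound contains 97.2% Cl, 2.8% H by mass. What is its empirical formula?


Assume 100 g sample. Moles of each element:
  Cl: 97.2/35.45 = 2.742 mol
  H: 2.8/1.008 = 2.778 mol
Divide by smallest (2.742):
  Cl: 2.742/2.742 = 1.0
  H: 2.778/2.742 = 1.01
Empirical formula: HCl

HCl


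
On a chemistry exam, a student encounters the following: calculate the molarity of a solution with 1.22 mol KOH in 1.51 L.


M = n/V = 1.22/1.51 = 0.808 mol/L

0.808 M


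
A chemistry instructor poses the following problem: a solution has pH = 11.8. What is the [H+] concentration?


[H+] = 10^(-pH) = 10^(-11.8)
= 1.58×10^-12 M

1.58×10^-12 M


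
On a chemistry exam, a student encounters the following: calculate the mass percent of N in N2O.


M(N2O) = 2×14.01 + 1×16.0 = 44.02 g/mol
Mass of N = 2 × 14.01 = 28.02 g/mol
% N = 28.02/44.02 × 100 = 63.65%

63.65%


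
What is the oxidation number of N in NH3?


x + 3(+1) = 0, so x = -3
Oxidation number: -3

-3


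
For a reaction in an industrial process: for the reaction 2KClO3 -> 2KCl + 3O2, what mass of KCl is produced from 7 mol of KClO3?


Mole ratio KCl:KClO3 = 2:2
n(KCl) = 7 × 2/2 = 7.000 mol
mass = 7.000 × 74.55 = 521.85 g

521.85 g


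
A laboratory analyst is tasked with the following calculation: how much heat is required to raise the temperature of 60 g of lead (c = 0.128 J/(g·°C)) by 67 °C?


q = mcΔT = 60 × 0.128 × 67
= 514.56 J

514.56 J


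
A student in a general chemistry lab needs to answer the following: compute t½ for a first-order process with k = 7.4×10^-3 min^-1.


t½ = ln2/k = 0.693147/(7.4×10^-3 min^-1)
= 93.67 min

93.67 min


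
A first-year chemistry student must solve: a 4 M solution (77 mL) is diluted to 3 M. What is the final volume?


C1V1 = C2V2
4 × 77 = 3 × V2
V2 = 308/3 = 102.67 mL

102.67 mL


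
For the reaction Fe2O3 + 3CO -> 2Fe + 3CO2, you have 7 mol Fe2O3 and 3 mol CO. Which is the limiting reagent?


Mole ratio available / coefficient:
  Fe2O3: 7/1 = 7.000
  CO: 3/3 = 1.000
Smaller ratio is limiting.

CO


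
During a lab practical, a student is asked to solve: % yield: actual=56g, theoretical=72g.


% yield = actual/theoretical × 100
= 56/72 × 100
= 77.78%

77.78%


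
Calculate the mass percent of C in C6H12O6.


M(C6H12O6) = 6×12.01 + 12×1.008 + 6×16.0 = 180.156 g/mol
Mass of C = 6 × 12.01 = 72.06 g/mol
% C = 72.06/180.156 × 100 = 40.00%

40.00%


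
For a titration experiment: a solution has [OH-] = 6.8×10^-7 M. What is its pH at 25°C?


pOH = -log10([OH-]) = -log10(6.8×10^-7)
= 7 - log10(6.8) = 6.17
pH = 14 - pOH = 14 - 6.17 = 7.83

7.83


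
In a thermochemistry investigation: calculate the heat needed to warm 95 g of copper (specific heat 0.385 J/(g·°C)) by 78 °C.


q = mcΔT = 95 × 0.385 × 78
= 2852.85 J

2852.85 J


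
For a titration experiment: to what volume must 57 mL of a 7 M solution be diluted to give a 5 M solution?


C1V1 = C2V2
7 × 57 = 5 × V2
V2 = 399/5 = 79.8 mL

79.8 mL


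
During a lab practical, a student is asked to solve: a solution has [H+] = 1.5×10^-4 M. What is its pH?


pH = -log10([H+]) = -log10(1.5×10^-4)
= 4 - log10(1.5)
= 4 - 0.18
= 3.82

3.82


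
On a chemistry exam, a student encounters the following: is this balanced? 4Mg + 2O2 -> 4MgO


Equation: 4Mg + 2O2 -> 4MgO
Check atoms: Mg: 4=4, O: 4=4
Balanced

Yes, balanced


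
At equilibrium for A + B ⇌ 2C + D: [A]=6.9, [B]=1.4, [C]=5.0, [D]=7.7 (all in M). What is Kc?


Kc = [C]^2[D]/([A][B])
= (5.0^2 × 7.7^1)/(6.9^1 × 1.4^1)
= 192.5/9.66
= 19.93

19.93


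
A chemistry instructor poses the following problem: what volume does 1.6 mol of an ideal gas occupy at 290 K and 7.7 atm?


PV = nRT  (R = 0.08206 L·atm/(mol·K))
V = nRT/P = 1.6×0.08206×290/7.7
= 4.945 L

4.945 L


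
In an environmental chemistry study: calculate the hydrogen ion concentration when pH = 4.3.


[H+] = 10^(-pH) = 10^(-4.3)
= 5.01×10^-5 M

5.01×10^-5 M


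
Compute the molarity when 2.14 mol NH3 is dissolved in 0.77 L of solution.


M = n/V = 2.14/0.77 = 2.779 mol/L

2.779 M


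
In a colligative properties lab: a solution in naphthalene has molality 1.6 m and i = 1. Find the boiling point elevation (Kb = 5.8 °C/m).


ΔTb = Kb × m × i
= 5.8 × 1.6 × 1
= 9.28 °C

9.28 °C


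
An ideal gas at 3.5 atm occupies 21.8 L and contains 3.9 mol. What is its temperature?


PV = nRT  (R = 0.08206 L·atm/(mol·K))
T = PV/(nR) = 3.5×21.8/(3.9×0.08206)
= 76.30/0.320034
= 238.41 K

238.41 K


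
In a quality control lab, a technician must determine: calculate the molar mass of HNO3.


M(HNO3) = 1×1.008 + 1×14.01 + 3×16.0
= 1.01 + 14.01 + 48.0
= 63.02 g/mol

63.02 g/mol


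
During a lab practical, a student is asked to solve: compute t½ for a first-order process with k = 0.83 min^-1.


t½ = ln2/k = 0.693147/(0.83 min^-1)
= 0.8351 min

0.8351 min


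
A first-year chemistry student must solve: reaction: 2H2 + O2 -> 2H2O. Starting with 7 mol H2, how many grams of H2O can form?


Mole ratio H2O:H2 = 2:2
n(H2O) = 7 × 2/2 = 7.000 mol
mass = 7.000 × 18.02 = 126.14 g

126.14 g


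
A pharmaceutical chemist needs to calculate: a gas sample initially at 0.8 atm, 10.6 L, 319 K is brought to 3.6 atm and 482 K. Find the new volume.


P1V1/T1 = P2V2/T2
V2 = P1V1T2/(T1P2)
= 0.8×10.6×482/(319×3.6)
= 3.559 L

3.559 L


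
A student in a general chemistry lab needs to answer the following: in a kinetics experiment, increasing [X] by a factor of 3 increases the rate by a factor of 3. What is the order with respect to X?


rate ∝ [X]^n
3^n = 3 → n = 1
Order in X: 1

1


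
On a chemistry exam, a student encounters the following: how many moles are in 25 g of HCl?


M(HCl) = 36.46 g/mol
n = mass/M = 25/36.46 = 0.6857 mol

0.6857 mol


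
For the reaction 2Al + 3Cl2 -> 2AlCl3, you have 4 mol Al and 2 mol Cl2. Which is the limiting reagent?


Mole ratio available / coefficient:
  Al: 4/2 = 2.000
  Cl2: 2/3 = 0.667
Smaller ratio is limiting.

Cl2


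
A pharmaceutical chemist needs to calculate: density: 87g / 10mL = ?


ρ = mass/volume
= 87/10
= 8.7 g/mL

8.7 g/mL


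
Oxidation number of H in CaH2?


H with a metal (hydride): -1
Oxidation number: -1

-1


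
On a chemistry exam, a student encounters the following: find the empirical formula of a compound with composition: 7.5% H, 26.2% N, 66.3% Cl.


Assume 100 g sample. Moles of each element:
  H: 7.5/1.008 = 7.44 mol
  N: 26.2/14.01 = 1.87 mol
  Cl: 66.3/35.45 = 1.87 mol
Divide by smallest (1.87):
  H: 7.44/1.87 = 3.98
  N: 1.87/1.87 = 1.0
  Cl: 1.87/1.87 = 1.0
Empirical formula: NH4Cl

NH4Cl


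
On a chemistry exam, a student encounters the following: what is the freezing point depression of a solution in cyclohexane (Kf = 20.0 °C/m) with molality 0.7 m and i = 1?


ΔTf = Kf × m × i
= 20.0 × 0.7 × 1
= 14.0 °C

14.0 °C


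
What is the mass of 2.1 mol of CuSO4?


M(CuSO4) = 159.62 g/mol
mass = n × M = 2.1 × 159.62 = 335.20 g

335.20 g


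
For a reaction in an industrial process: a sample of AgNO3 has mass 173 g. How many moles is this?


M(AgNO3) = 169.88 g/mol
n = mass/M = 173/169.88 = 1.0184 mol

1.0184 mol


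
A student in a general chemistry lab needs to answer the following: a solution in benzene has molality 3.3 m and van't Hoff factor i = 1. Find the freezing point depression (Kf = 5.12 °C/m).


ΔTf = Kf × m × i
= 5.12 × 3.3 × 1
= 16.896 °C

16.896 °C


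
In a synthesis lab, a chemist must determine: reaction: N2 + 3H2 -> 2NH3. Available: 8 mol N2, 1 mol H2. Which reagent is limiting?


Mole ratio available / coefficient:
  N2: 8/1 = 8.000
  H2: 1/3 = 0.333
Smaller ratio is limiting.

H2


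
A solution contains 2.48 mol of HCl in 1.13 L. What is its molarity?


M = n/V = 2.48/1.13 = 2.195 mol/L

2.195 M


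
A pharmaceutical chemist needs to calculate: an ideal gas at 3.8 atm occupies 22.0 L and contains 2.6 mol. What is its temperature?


PV = nRT  (R = 0.08206 L·atm/(mol·K))
T = PV/(nR) = 3.8×22.0/(2.6×0.08206)
= 83.60/0.213356
= 391.83 K

391.83 K


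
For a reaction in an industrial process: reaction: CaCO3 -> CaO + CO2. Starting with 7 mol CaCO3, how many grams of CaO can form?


Mole ratio CaO:CaCO3 = 1:1
n(CaO) = 7 × 1/1 = 7.000 mol
mass = 7.000 × 56.08 = 392.56 g

392.56 g


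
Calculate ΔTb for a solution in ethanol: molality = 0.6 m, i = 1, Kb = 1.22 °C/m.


ΔTb = Kb × m × i
= 1.22 × 0.6 × 1
= 0.732 °C

0.732 °C


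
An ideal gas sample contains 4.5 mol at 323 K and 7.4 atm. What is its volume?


PV = nRT  (R = 0.08206 L·atm/(mol·K))
V = nRT/P = 4.5×0.08206×323/7.4
= 16.118 L

16.118 L


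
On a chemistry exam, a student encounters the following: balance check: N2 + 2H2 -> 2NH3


Equation: N2 + 2H2 -> 2NH3
Check atoms: H: 4≠6, N: 2=2
Not balanced

No, not balanced


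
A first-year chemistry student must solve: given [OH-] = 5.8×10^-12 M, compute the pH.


pOH = -log10([OH-]) = -log10(5.8×10^-12)
= 12 - log10(5.8) = 11.24
pH = 14 - pOH = 14 - 11.24 = 2.76

2.76


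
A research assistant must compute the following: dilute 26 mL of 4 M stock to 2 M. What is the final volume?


C1V1 = C2V2
4 × 26 = 2 × V2
V2 = 104/2 = 52.0 mL

52.0 mL


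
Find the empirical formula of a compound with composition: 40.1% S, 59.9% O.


Assume 100 g sample. Moles of each element:
  S: 40.1/32.07 = 1.25 mol
  O: 59.9/16.0 = 3.744 mol
Divide by smallest (1.25):
  S: 1.25/1.25 = 1.0
  O: 3.744/1.25 = 3.0
Empirical formula: SO3

SO3


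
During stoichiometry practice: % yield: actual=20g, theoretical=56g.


% yield = actual/theoretical × 100
= 20/56 × 100
= 35.71%

35.71%


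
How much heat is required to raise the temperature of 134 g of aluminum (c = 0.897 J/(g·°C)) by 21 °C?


q = mcΔT = 134 × 0.897 × 21
= 2524.16 J

2524.16 J


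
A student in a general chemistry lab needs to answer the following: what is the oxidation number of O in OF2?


F is always -1; 2(-1) + x = 0, so O = +2
Oxidation number: +2

+2


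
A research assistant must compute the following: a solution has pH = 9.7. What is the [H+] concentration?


[H+] = 10^(-pH) = 10^(-9.7)
= 2.0×10^-10 M

2.0×10^-10 M


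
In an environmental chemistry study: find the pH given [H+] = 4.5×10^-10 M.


pH = -log10([H+]) = -log10(4.5×10^-10)
= 10 - log10(4.5)
= 10 - 0.65
= 9.35

9.35


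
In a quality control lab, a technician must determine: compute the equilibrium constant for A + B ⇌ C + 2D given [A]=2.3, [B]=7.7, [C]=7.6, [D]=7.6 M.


Kc = [C][D]^2/([A][B])
= (7.6^1 × 7.6^2)/(2.3^1 × 7.7^1)
= 438.976/17.71
= 24.79

24.79


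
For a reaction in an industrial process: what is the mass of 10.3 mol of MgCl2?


M(MgCl2) = 95.21 g/mol
mass = n × M = 10.3 × 95.21 = 980.66 g

980.66 g


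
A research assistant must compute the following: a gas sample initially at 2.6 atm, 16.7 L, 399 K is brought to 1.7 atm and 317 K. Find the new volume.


P1V1/T1 = P2V2/T2
V2 = P1V1T2/(T1P2)
= 2.6×16.7×317/(399×1.7)
= 20.292 L

20.292 L


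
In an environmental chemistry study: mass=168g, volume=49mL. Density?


ρ = mass/volume
= 168/49
= 3.429 g/mL

3.429 g/mL


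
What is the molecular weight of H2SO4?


M(H2SO4) = 2×1.008 + 1×32.07 + 4×16.0
= 2.02 + 32.07 + 64.0
= 98.09 g/mol

98.09 g/mol


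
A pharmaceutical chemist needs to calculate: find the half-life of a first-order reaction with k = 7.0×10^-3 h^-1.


t½ = ln2/k = 0.693147/(7.0×10^-3 h^-1)
= 99.02 h

99.02 h


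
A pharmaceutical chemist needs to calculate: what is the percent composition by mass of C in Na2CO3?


M(Na2CO3) = 2×22.99 + 1×12.01 + 3×16.0 = 105.99 g/mol
Mass of C = 1 × 12.01 = 12.01 g/mol
% C = 12.01/105.99 × 100 = 11.33%

11.33%


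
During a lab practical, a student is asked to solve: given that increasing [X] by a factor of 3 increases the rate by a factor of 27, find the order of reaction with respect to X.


rate ∝ [X]^n
3^n = 27 → n = 3
Order in X: 3

3


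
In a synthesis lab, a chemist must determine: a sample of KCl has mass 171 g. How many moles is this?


M(KCl) = 74.55 g/mol
n = mass/M = 171/74.55 = 2.2938 mol

2.2938 mol


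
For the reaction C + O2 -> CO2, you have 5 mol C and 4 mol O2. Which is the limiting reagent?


Mole ratio available / coefficient:
  C: 5/1 = 5.000
  O2: 4/1 = 4.000
Smaller ratio is limiting.

O2


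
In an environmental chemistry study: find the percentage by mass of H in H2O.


M(H2O) = 2×1.008 + 1×16.0 = 18.016 g/mol
Mass of H = 2 × 1.008 = 2.016 g/mol
% H = 2.016/18.016 × 100 = 11.19%

11.19%


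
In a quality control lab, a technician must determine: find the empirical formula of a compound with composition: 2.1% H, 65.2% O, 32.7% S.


Assume 100 g sample. Moles of each element:
  H: 2.1/1.008 = 2.083 mol
  O: 65.2/16.0 = 4.075 mol
  S: 32.7/32.07 = 1.02 mol
Divide by smallest (1.02):
  H: 2.083/1.02 = 2.04
  O: 4.075/1.02 = 4.0
  S: 1.02/1.02 = 1.0
Empirical formula: H2SO4

H2SO4


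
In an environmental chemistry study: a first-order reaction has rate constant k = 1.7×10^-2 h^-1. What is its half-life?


t½ = ln2/k = 0.693147/(1.7×10^-2 h^-1)
= 40.77 h

40.77 h


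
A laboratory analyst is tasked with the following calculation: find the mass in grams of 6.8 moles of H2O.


M(H2O) = 18.02 g/mol
mass = n × M = 6.8 × 18.02 = 122.54 g

122.54 g


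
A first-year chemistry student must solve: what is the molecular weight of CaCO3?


M(CaCO3) = 1×40.08 + 1×12.01 + 3×16.0
= 40.08 + 12.01 + 48.0
= 100.09 g/mol

100.09 g/mol


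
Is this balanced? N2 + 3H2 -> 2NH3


Equation: N2 + 3H2 -> 2NH3
Check atoms: H: 6=6, N: 2=2
Balanced

Yes, balanced


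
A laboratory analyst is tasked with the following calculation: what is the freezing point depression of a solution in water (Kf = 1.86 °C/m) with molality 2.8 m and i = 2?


ΔTf = Kf × m × i
= 1.86 × 2.8 × 2
= 10.416 °C

10.416 °C


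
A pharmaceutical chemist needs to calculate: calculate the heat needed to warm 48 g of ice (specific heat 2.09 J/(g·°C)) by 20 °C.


q = mcΔT = 48 × 2.09 × 20
= 2006.40 J

2006.40 J


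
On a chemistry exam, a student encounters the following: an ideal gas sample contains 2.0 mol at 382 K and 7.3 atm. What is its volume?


PV = nRT  (R = 0.08206 L·atm/(mol·K))
V = nRT/P = 2.0×0.08206×382/7.3
= 8.588 L

8.588 L


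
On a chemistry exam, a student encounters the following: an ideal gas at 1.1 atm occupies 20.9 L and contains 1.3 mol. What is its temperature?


PV = nRT  (R = 0.08206 L·atm/(mol·K))
T = PV/(nR) = 1.1×20.9/(1.3×0.08206)
= 22.99/0.106678
= 215.51 K

215.51 K


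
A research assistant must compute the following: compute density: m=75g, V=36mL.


ρ = mass/volume
= 75/36
= 2.083 g/mL

2.083 g/mL


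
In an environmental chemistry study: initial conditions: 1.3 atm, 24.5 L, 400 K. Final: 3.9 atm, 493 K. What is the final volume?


P1V1/T1 = P2V2/T2
V2 = P1V1T2/(T1P2)
= 1.3×24.5×493/(400×3.9)
= 10.065 L

10.065 L


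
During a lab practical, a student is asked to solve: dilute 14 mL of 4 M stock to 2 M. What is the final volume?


C1V1 = C2V2
4 × 14 = 2 × V2
V2 = 56/2 = 28.0 mL

28.0 mL


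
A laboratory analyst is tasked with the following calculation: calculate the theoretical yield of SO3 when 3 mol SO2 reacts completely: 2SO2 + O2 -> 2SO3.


Mole ratio SO3:SO2 = 2:2
n(SO3) = 3 × 2/2 = 3.000 mol
mass = 3.000 × 80.07 = 240.21 g

240.21 g


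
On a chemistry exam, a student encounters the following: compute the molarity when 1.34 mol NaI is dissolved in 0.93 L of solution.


M = n/V = 1.34/0.93 = 1.441 mol/L

1.441 M


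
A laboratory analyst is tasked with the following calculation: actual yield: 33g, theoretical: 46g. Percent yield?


% yield = actual/theoretical × 100
= 33/46 × 100
= 71.74%

71.74%


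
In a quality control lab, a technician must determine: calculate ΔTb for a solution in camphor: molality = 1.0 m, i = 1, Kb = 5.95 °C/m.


ΔTb = Kb × m × i
= 5.95 × 1.0 × 1
= 5.95 °C

5.95 °C


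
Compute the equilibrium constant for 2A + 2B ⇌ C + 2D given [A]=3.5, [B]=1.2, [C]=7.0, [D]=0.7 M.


Kc = [C][D]^2/([A]^2[B]^2)
= (7.0^1 × 0.7^2)/(3.5^2 × 1.2^2)
= 3.43/17.64
= 0.1944

0.1944


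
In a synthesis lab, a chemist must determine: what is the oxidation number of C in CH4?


x + 4(+1) = 0, so x = -4
Oxidation number: -4

-4


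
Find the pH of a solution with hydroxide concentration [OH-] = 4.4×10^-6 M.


pOH = -log10([OH-]) = -log10(4.4×10^-6)
= 6 - log10(4.4) = 5.36
pH = 14 - pOH = 14 - 5.36 = 8.64

8.64


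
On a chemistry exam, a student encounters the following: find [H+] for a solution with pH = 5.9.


[H+] = 10^(-pH) = 10^(-5.9)
= 1.26×10^-6 M

1.26×10^-6 M


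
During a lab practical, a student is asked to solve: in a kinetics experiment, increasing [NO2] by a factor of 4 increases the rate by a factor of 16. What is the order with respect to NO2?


rate ∝ [NO2]^n
4^n = 16 → n = 2
Order in NO2: 2

2


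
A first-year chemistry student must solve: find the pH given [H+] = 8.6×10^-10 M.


pH = -log10([H+]) = -log10(8.6×10^-10)
= 10 - log10(8.6)
= 10 - 0.93
= 9.07

9.07


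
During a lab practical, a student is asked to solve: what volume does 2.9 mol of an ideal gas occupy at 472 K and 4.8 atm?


PV = nRT  (R = 0.08206 L·atm/(mol·K))
V = nRT/P = 2.9×0.08206×472/4.8
= 23.401 L

23.401 L


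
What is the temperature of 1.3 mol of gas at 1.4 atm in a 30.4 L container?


PV = nRT  (R = 0.08206 L·atm/(mol·K))
T = PV/(nR) = 1.4×30.4/(1.3×0.08206)
= 42.56/0.106678
= 398.96 K

398.96 K


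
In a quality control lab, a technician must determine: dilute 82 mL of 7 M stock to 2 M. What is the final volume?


C1V1 = C2V2
7 × 82 = 2 × V2
V2 = 574/2 = 287.0 mL

287.0 mL


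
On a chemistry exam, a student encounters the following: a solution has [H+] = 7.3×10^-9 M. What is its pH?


pH = -log10([H+]) = -log10(7.3×10^-9)
= 9 - log10(7.3)
= 9 - 0.86
= 8.14

8.14


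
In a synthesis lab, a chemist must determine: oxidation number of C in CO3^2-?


x + 3(-2) = -2, so x = +4
Oxidation number: +4

+4


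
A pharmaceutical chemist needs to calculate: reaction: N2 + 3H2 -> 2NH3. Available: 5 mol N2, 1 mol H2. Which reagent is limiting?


Mole ratio available / coefficient:
  N2: 5/1 = 5.000
  H2: 1/3 = 0.333
Smaller ratio is limiting.

H2


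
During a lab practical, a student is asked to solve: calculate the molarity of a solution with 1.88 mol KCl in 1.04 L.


M = n/V = 1.88/1.04 = 1.808 mol/L

1.808 M


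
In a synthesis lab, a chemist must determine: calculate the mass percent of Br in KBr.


M(KBr) = 1×39.1 + 1×79.9 = 119.00 g/mol
Mass of Br = 1 × 79.9 = 79.90 g/mol
% Br = 79.90/119.00 × 100 = 67.14%

67.14%


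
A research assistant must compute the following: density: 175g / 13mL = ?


ρ = mass/volume
= 175/13
= 13.462 g/mL

13.462 g/mL


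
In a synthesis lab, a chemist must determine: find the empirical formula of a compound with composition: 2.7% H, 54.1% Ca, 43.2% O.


Assume 100 g sample. Moles of each element:
  H: 2.7/1.008 = 2.679 mol
  Ca: 54.1/40.08 = 1.35 mol
  O: 43.2/16.0 = 2.7 mol
Divide by smallest (1.35):
  H: 2.679/1.35 = 1.98
  Ca: 1.35/1.35 = 1.0
  O: 2.7/1.35 = 2.0
Empirical formula: CaO2H2

CaO2H2


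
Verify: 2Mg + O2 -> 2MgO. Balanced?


Equation: 2Mg + O2 -> 2MgO
Check atoms: Mg: 2=2, O: 2=2
Balanced

Yes, balanced


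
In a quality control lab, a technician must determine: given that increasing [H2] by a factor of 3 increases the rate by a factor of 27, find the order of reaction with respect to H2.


rate ∝ [H2]^n
3^n = 27 → n = 3
Order in H2: 3

3


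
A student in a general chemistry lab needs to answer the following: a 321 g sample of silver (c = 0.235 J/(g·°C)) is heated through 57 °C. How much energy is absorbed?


q = mcΔT = 321 × 0.235 × 57
= 4299.80 J

4299.80 J


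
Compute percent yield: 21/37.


% yield = actual/theoretical × 100
= 21/37 × 100
= 56.76%

56.76%


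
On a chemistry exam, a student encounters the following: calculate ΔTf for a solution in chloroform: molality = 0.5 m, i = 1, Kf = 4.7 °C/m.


ΔTf = Kf × m × i
= 4.7 × 0.5 × 1
= 2.35 °C

2.35 °C


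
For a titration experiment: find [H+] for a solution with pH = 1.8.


[H+] = 10^(-pH) = 10^(-1.8)
= 1.58×10^-2 M

1.58×10^-2 M


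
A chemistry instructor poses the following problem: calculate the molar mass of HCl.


M(HCl) = 1×1.008 + 1×35.45
= 1.01 + 35.45
= 36.46 g/mol

36.46 g/mol


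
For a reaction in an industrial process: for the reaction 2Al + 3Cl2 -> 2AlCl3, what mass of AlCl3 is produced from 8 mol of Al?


Mole ratio AlCl3:Al = 2:2
n(AlCl3) = 8 × 2/2 = 8.000 mol
mass = 8.000 × 133.33 = 1066.64 g

1066.64 g


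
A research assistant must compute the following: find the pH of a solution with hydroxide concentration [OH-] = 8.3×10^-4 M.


pOH = -log10([OH-]) = -log10(8.3×10^-4)
= 4 - log10(8.3) = 3.08
pH = 14 - pOH = 14 - 3.08 = 10.92

10.92


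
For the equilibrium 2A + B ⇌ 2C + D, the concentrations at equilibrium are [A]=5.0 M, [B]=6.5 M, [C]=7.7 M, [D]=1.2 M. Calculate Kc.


Kc = [C]^2[D]/([A]^2[B])
= (7.7^2 × 1.2^1)/(5.0^2 × 6.5^1)
= 71.148/162.5
= 0.4378

0.4378


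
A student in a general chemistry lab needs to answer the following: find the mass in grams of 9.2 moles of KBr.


M(KBr) = 119.0 g/mol
mass = n × M = 9.2 × 119.0 = 1094.80 g

1094.80 g


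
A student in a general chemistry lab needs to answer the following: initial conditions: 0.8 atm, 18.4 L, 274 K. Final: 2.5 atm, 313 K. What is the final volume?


P1V1/T1 = P2V2/T2
V2 = P1V1T2/(T1P2)
= 0.8×18.4×313/(274×2.5)
= 6.726 L

6.726 L


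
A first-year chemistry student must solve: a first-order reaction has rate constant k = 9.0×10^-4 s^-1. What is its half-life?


t½ = ln2/k = 0.693147/(9.0×10^-4 s^-1)
= 770.2 s

770.2 s


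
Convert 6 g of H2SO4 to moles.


M(H2SO4) = 98.09 g/mol
n = mass/M = 6/98.09 = 0.0612 mol

0.0612 mol


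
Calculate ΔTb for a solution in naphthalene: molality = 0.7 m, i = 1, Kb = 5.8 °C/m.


ΔTb = Kb × m × i
= 5.8 × 0.7 × 1
= 4.06 °C

4.06 °C


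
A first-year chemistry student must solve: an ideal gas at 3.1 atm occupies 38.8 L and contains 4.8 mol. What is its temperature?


PV = nRT  (R = 0.08206 L·atm/(mol·K))
T = PV/(nR) = 3.1×38.8/(4.8×0.08206)
= 120.28/0.393888
= 305.37 K

305.37 K


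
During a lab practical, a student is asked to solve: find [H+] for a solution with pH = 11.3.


[H+] = 10^(-pH) = 10^(-11.3)
= 5.01×10^-12 M

5.01×10^-12 M


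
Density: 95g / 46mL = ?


ρ = mass/volume
= 95/46
= 2.065 g/mL

2.065 g/mL


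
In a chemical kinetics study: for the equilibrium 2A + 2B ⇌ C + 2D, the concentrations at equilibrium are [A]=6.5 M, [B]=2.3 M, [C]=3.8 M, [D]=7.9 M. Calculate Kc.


Kc = [C][D]^2/([A]^2[B]^2)
= (3.8^1 × 7.9^2)/(6.5^2 × 2.3^2)
= 237.158/223.5025
= 1.061

1.061


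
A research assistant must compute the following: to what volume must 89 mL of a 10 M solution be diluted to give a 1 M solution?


C1V1 = C2V2
10 × 89 = 1 × V2
V2 = 890/1 = 890.0 mL

890.0 mL


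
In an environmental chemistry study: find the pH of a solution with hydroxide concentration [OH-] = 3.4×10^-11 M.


pOH = -log10([OH-]) = -log10(3.4×10^-11)
= 11 - log10(3.4) = 10.47
pH = 14 - pOH = 14 - 10.47 = 3.53

3.53


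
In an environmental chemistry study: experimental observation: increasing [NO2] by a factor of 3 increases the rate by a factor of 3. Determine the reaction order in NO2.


rate ∝ [NO2]^n
3^n = 3 → n = 1
Order in NO2: 1

1


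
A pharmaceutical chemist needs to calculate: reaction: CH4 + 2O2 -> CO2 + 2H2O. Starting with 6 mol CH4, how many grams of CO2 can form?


Mole ratio CO2:CH4 = 1:1
n(CO2) = 6 × 1/1 = 6.000 mol
mass = 6.000 × 44.01 = 264.06 g

264.06 g


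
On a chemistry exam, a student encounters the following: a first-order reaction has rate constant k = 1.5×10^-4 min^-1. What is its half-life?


t½ = ln2/k = 0.693147/(1.5×10^-4 min^-1)
= 4621 min

4621 min


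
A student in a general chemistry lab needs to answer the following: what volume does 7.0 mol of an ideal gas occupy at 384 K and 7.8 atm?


PV = nRT  (R = 0.08206 L·atm/(mol·K))
V = nRT/P = 7.0×0.08206×384/7.8
= 28.279 L

28.279 L


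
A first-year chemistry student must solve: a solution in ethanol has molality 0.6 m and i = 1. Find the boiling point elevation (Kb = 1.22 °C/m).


ΔTb = Kb × m × i
= 1.22 × 0.6 × 1
= 0.732 °C

0.732 °C


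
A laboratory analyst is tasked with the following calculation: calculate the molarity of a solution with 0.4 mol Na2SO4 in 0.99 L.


M = n/V = 0.4/0.99 = 0.404 mol/L

0.404 M


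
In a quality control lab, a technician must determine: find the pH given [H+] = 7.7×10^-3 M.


pH = -log10([H+]) = -log10(7.7×10^-3)
= 3 - log10(7.7)
= 3 - 0.89
= 2.11

2.11


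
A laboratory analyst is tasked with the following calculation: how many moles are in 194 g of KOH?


M(KOH) = 56.11 g/mol
n = mass/M = 194/56.11 = 3.4575 mol

3.4575 mol


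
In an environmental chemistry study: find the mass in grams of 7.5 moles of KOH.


M(KOH) = 56.11 g/mol
mass = n × M = 7.5 × 56.11 = 420.83 g

420.83 g


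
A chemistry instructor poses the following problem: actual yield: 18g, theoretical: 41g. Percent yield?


% yield = actual/theoretical × 100
= 18/41 × 100
= 43.9%

43.9%


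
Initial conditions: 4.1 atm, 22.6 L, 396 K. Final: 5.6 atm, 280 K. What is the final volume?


P1V1/T1 = P2V2/T2
V2 = P1V1T2/(T1P2)
= 4.1×22.6×280/(396×5.6)
= 11.699 L

11.699 L


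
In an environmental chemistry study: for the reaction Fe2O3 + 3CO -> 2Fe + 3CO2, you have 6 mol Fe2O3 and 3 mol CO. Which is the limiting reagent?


Mole ratio available / coefficient:
  Fe2O3: 6/1 = 6.000
  CO: 3/3 = 1.000
Smaller ratio is limiting.

CO


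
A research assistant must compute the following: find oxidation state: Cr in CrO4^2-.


x + 4(-2) = -2, so x = +6
Oxidation number: +6

+6


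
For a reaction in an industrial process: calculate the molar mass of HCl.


M(HCl) = 1×1.008 + 1×35.45
= 1.01 + 35.45
= 36.46 g/mol

36.46 g/mol
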